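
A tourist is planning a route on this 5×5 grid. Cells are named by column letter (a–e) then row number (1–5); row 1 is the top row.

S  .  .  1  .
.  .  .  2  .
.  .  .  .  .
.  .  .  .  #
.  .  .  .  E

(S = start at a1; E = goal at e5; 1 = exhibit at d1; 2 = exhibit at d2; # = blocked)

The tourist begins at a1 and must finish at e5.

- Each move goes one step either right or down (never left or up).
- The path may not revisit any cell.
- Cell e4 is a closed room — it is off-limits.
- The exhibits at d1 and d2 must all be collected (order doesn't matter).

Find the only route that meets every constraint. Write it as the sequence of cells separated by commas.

Moves only go right or down, so the column and row indices never decrease.
Route from a1: right 3 to d1, down 4 to d5, right 1 to e5 — 8 moves in all.
Check: all required cells visited.

a1, b1, c1, d1, d2, d3, d4, d5, e5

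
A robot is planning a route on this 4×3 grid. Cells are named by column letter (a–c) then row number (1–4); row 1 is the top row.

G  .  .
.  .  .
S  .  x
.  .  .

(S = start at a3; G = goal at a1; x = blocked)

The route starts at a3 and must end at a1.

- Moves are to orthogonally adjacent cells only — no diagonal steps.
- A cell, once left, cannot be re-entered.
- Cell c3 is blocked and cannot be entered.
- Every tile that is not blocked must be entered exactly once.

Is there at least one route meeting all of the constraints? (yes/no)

Cell c4 has only one open neighbour but is neither the start nor the goal, so a Hamiltonian route would have to both enter and leave it through the same neighbour — impossible without revisiting.

no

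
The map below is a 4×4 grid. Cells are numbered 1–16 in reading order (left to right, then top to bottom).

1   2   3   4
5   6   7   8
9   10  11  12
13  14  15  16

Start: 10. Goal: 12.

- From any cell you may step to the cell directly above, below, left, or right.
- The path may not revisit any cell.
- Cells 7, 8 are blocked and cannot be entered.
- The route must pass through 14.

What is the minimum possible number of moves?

4

Any route passes through 14 somewhere between 10 and 12. Summing Manhattan distances along the two legs (10 → 14 → 12) gives a lower bound of 1 + 3 = 4 moves.
A route of 4 moves achieves this: 10 → 14 → 15 → 11 → 12.
Since 4 matches the lower bound, it is optimal.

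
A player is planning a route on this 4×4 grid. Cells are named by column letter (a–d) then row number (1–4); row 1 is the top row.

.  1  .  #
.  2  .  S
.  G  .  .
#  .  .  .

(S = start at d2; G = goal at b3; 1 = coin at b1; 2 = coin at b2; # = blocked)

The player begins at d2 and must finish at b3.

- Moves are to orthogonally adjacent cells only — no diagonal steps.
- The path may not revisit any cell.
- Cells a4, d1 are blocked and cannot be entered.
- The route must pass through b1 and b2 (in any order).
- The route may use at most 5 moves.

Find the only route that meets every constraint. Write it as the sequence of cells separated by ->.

d2 -> c2 -> c1 -> b1 -> b2 -> b3

The 5-move cap with required stops at b1, b2 leaves no slack for detours.
Route from d2: left to c2, up to c1, left to b1, 2× down (reaching b3) — 5 moves in all.
Check: all required cells visited; 5 ≤ 5 moves.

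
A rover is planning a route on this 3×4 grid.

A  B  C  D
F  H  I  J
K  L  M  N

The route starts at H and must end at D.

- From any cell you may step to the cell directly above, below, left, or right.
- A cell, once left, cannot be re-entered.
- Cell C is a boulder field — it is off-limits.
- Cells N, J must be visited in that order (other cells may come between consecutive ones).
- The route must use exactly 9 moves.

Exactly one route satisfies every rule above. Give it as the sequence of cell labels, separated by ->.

H -> B -> A -> F -> K -> L -> M -> N -> J -> D

The waypoints must appear in the order N, J, with no cell reused.
Route from H: up to B, left to A, 2× down (reaching K), 3× right (reaching N), 2× up (reaching D) — 9 moves in all.
Check: order respected (N at step 7, J at step 8); 9 moves as required.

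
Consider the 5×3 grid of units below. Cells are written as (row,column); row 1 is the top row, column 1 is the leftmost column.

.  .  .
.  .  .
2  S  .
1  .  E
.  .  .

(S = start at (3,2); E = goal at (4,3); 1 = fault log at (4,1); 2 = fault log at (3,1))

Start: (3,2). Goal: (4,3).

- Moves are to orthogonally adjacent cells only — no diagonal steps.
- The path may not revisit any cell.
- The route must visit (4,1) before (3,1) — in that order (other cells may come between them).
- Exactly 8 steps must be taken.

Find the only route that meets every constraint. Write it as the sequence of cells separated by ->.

(3,2) -> (4,2) -> (4,1) -> (3,1) -> (2,1) -> (2,2) -> (2,3) -> (3,3) -> (4,3)

The waypoints must appear in the order (4,1), (3,1), with no cell reused.
Route from (3,2): down 1 to (4,2), left 1 to (4,1), up 2 to (2,1), right 2 to (2,3), down 2 to (4,3) — 8 moves in all.
Check: order respected (1 at step 2, 2 at step 3); 8 moves as required.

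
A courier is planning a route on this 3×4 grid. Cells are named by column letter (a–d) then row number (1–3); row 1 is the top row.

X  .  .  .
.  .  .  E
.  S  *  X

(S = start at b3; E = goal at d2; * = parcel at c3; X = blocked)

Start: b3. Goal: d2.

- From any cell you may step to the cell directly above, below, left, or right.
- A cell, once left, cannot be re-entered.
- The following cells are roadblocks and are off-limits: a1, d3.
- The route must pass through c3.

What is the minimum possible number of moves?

Any route passes through c3 somewhere between b3 and d2. Summing Manhattan distances along the two legs (b3 → c3 → d2) gives a lower bound of 1 + 2 = 3 moves.
A route of 3 moves achieves this: b3 → c3 → c2 → d2.
Since 3 matches the lower bound, it is optimal.

3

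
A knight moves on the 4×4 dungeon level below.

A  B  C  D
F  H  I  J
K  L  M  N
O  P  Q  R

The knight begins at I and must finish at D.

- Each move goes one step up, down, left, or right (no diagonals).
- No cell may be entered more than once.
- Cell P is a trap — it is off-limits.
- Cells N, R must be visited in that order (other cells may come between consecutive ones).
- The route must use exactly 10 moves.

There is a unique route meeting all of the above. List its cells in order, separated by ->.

I -> J -> N -> R -> Q -> M -> L -> H -> B -> C -> D

The waypoints must appear in the order N, R, with no cell reused.
Route from I: right 1 to J, down 2 to R, left 1 to Q, up 1 to M, left 1 to L, up 2 to B, right 2 to D — 10 moves in all.
Check: order respected (N at step 2, R at step 3); 10 moves as required.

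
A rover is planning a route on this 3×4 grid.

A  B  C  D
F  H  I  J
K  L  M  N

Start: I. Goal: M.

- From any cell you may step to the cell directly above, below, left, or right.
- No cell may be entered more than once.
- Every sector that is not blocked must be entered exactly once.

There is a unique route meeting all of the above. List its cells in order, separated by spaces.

Need to visit all 12 open cells exactly once, starting at I and ending at M.
Cell N has only two open neighbours (J and M), so the path must pass straight through it: one of those is the cell it's entered from and the other is where it exits.
Route from I: left 1 to H, down 1 to L, left 1 to K, up 2 to A, right 3 to D, down 2 to N, left 1 to M — 11 moves in all.
Check: all 12 open cells covered.

I H L K F A B C D J N M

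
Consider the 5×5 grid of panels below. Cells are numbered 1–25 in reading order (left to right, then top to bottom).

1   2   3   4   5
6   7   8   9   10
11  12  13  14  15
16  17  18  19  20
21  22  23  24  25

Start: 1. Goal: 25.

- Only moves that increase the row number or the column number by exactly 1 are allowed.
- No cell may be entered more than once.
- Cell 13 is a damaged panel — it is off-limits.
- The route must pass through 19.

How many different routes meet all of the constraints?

A right/down-only route from 1 to 25 makes exactly 4 down-moves and 4 right-moves in some order.
With no other constraints that would be C(8,4) = 70 routes.
Split at 19 and multiply the segment counts (each segment already excludes blocked cells): 1→19: 8; 19→25: 2; product = 16.
That gives 16 routes.

16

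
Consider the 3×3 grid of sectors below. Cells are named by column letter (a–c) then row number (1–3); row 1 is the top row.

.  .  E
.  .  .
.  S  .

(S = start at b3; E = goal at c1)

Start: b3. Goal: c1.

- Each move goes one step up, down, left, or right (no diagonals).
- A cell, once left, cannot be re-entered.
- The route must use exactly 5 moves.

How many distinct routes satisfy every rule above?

Need simple routes of exactly 5 moves from b3 to c1 (Manhattan distance 3, so 1 moves are spent on a detour and 1 undoing it).
Enumerating: b3 b2 a2 a1 b1 c1 | b3 a3 a2 a1 b1 c1 | b3 a3 a2 b2 b1 c1 | b3 a3 a2 b2 c2 c1 | b3 c3 c2 b2 b1 c1.
That gives 5 routes.

5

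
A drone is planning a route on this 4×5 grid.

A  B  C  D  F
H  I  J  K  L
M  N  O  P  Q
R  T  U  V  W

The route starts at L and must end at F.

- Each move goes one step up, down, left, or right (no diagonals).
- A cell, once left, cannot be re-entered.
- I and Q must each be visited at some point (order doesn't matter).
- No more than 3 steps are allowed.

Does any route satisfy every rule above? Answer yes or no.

no

Even ignoring the no-revisit rule, getting from L to F, taking the cheapest ordering L → Q → I → F needs at least 1 + 4 + 4 = 9 moves (Manhattan distance per leg), which exceeds the 3-move limit.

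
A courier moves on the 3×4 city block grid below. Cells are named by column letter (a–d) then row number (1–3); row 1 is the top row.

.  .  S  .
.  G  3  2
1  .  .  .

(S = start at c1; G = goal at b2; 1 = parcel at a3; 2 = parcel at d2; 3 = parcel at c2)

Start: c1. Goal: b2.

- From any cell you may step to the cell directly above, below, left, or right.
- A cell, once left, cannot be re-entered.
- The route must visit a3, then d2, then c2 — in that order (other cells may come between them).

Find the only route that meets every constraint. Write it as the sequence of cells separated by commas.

c1, b1, a1, a2, a3, b3, c3, d3, d2, c2, b2

The waypoints must appear in the order a3, d2, c2, with no cell reused.
Route from c1: 2× left (reaching a1), 2× down (reaching a3), 3× right (reaching d3), up to d2, 2× left (reaching b2) — 10 moves in all.
Check: order respected (1 at step 4, 2 at step 8, 3 at step 9).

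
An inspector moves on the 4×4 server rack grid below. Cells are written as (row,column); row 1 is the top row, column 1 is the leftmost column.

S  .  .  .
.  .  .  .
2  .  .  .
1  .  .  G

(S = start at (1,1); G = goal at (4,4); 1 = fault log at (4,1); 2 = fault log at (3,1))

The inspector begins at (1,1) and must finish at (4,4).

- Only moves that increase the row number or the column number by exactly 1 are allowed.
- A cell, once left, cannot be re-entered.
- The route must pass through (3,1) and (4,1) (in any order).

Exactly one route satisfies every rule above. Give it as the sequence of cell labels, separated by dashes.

(1,1) - (2,1) - (3,1) - (4,1) - (4,2) - (4,3) - (4,4)

Moves only go right or down, so the column and row indices never decrease.
Route from (1,1): 3× down (reaching (4,1)), 3× right (reaching (4,4)) — 6 moves in all.
Check: all required cells visited.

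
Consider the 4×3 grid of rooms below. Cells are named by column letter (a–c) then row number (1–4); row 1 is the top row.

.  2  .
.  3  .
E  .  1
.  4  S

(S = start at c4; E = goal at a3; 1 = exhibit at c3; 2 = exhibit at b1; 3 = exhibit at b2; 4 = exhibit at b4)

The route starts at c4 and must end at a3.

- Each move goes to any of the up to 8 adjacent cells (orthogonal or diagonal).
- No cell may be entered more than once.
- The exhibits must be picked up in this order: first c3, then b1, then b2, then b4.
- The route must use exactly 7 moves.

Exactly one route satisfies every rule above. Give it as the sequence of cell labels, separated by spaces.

c4 c3 c2 b1 b2 b3 b4 a3

The waypoints must appear in the order c3, b1, b2, b4, with no cell reused.
Route from c4: 2× up (reaching c2), up-left to b1, 3× down (reaching b4), up-left to a3 — 7 moves in all.
Check: order respected (1 at step 1, 2 at step 3, 3 at step 4, 4 at step 6); 7 moves as required.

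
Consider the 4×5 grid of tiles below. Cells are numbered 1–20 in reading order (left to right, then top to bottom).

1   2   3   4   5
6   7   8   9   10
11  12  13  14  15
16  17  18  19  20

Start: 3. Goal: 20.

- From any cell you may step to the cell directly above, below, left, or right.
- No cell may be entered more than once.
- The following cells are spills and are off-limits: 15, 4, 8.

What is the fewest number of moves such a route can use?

The Manhattan distance from 3 to 20 is |1−4| + |3−5| = 5, so at least 5 moves are needed.
That bound ignores the blocked cells. Measuring each leg by the fewest moves that actually steer around them (3→20: 7) raises the lower bound to 7.
A route of 7 moves exists: 3 → 2 → 7 → 12 → 17 → 18 → 19 → 20.
Since 7 matches that lower bound, it is optimal.

7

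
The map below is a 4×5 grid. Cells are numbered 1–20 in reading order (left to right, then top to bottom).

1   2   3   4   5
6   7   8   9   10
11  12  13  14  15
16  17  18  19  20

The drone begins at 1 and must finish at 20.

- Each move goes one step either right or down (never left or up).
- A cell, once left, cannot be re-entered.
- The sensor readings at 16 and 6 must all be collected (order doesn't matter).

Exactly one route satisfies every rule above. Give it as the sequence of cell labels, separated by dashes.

Moves only go right or down, so the column and row indices never decrease.
Route from 1: down 3 to 16, right 4 to 20 — 7 moves in all.
Check: all required cells visited.

1 - 6 - 11 - 16 - 17 - 18 - 19 - 20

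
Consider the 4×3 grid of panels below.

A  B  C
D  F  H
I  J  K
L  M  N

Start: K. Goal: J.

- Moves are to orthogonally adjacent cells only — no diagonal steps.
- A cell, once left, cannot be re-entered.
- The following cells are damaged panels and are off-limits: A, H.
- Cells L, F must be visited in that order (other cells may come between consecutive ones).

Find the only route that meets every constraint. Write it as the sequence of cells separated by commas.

The waypoints must appear in the order L, F, with no cell reused.
Route from K: down 1 to N, left 2 to L, up 2 to D, right 1 to F, down 1 to J — 7 moves in all.
Check: order respected (L at step 3, F at step 6).

K, N, M, L, I, D, F, J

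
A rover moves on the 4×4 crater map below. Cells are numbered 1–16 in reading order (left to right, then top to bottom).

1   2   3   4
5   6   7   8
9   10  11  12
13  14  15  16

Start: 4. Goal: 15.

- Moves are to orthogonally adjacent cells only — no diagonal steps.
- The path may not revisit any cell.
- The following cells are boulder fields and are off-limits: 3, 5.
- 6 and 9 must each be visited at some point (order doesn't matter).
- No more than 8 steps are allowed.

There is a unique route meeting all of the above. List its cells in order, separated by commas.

The budget equals the shortest possible length, so every move has to be on a shortest route through the required cells.
Route from 4: down 1 to 8, left 2 to 6, down 1 to 10, left 1 to 9, down 1 to 13, right 2 to 15 — 8 moves in all.
Check: all required cells visited; 8 ≤ 8 moves.

4, 8, 7, 6, 10, 9, 13, 14, 15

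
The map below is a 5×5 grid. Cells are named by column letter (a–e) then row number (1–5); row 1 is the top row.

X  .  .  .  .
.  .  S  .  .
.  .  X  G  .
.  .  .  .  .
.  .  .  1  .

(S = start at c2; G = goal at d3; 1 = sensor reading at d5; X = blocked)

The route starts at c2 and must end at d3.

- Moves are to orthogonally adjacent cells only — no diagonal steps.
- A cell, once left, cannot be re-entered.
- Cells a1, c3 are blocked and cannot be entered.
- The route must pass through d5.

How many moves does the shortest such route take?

8

Any route passes through d5 somewhere between c2 and d3. Summing Manhattan distances along the two legs (c2 → d5 → d3) gives a lower bound of 4 + 2 = 6 moves.
The shortest route satisfying every rule uses 8 moves: c2 → b2 → b3 → b4 → b5 → c5 → d5 → d4 → d3.
The no-revisit rule (legs can't share cells) pushes the minimum above the 6-move bound; an exhaustive check rules out every length from 6 to 7, leaving 8 as the minimum.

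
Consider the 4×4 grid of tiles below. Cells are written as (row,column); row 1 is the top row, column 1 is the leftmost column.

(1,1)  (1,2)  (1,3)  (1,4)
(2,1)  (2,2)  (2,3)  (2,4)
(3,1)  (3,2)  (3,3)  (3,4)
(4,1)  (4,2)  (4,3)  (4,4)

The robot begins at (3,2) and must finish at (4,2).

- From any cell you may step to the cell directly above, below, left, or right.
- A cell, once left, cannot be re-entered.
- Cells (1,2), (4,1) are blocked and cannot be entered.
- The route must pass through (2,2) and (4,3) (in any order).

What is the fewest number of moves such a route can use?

Any route passes through (2,2) and (4,3) in some order between (3,2) and (4,2). Summing Manhattan distances along each leg and taking the cheapest ordering ((3,2) → (2,2) → (4,3) → (4,2)) gives a lower bound of 1 + 3 + 1 = 5 moves.
A route of 5 moves achieves this: (3,2) → (2,2) → (2,3) → (3,3) → (4,3) → (4,2).
Since 5 matches the lower bound, it is optimal.

5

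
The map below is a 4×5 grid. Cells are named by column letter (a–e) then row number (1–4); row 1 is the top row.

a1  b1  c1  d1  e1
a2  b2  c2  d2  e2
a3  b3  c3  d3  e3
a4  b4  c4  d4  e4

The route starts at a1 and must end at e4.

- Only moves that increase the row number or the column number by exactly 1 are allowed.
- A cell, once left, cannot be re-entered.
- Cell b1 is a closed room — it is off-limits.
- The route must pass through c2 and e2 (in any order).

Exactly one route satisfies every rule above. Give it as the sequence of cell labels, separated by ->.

Moves only go right or down, so the column and row indices never decrease.
Route from a1: down to a2, 4× right (reaching e2), 2× down (reaching e4) — 7 moves in all.
Check: all required cells visited.

a1 -> a2 -> b2 -> c2 -> d2 -> e2 -> e3 -> e4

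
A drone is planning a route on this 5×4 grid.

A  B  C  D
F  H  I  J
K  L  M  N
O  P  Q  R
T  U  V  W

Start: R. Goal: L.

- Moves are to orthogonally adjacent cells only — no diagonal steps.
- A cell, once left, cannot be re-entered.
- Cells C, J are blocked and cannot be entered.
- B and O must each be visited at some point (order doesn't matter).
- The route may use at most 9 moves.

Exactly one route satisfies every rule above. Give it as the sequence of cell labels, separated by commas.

Any route must reach B and O and still end at L within 9 moves, so the order of the required stops is forced.
Route from R: left 3 to O, up 3 to A, right 1 to B, down 2 to L — 9 moves in all.
Check: all required cells visited; 9 ≤ 9 moves.

R, Q, P, O, K, F, A, B, H, L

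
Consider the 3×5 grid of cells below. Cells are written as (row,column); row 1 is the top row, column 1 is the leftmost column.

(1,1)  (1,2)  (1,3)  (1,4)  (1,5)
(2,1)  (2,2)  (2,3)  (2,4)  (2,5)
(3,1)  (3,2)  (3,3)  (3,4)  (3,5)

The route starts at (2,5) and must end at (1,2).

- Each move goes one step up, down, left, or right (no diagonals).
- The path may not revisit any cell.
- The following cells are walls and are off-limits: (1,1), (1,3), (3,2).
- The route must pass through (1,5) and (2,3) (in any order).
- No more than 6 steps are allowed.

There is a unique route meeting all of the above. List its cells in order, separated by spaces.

The 6-move cap with required stops at (1,5), (2,3) leaves no slack for detours.
Route from (2,5): up to (1,5), left to (1,4), down to (2,4), 2× left (reaching (2,2)), up to (1,2) — 6 moves in all.
Check: all required cells visited; 6 ≤ 6 moves.

(2,5) (1,5) (1,4) (2,4) (2,3) (2,2) (1,2)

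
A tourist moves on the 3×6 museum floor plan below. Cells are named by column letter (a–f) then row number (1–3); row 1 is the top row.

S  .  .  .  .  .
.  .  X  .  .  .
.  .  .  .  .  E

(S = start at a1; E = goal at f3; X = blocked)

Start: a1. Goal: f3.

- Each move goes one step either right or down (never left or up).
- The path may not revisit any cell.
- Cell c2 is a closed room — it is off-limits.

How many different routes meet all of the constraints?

9

A right/down-only route from a1 to f3 makes exactly 2 down-moves and 5 right-moves in some order.
With no other constraints that would be C(7,2) = 21 routes.
Subtract routes through each blocked cell (inclusion–exclusion for overlaps): − through c2: 12 → 9.
That gives 9 routes.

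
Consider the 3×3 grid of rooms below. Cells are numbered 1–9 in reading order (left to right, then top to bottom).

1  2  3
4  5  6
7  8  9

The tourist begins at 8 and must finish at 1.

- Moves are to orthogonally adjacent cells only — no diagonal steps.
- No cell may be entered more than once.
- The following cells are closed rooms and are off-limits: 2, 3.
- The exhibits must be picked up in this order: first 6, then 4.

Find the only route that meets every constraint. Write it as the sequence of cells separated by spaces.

The waypoints must appear in the order 6, 4, with no cell reused.
Route from 8: right 1 to 9, up 1 to 6, left 2 to 4, up 1 to 1 — 5 moves in all.
Check: order respected (6 at step 2, 4 at step 4).

8 9 6 5 4 1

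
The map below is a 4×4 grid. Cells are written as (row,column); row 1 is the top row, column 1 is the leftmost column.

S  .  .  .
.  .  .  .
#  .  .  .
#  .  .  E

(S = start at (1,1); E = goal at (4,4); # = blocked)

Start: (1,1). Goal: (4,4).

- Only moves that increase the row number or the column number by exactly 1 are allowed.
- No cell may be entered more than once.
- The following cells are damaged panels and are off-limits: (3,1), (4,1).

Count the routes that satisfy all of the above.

16

A right/down-only route from (1,1) to (4,4) makes exactly 3 down-moves and 3 right-moves in some order.
With no other constraints that would be C(6,3) = 20 routes.
Subtract routes through each blocked cell (inclusion–exclusion for overlaps): − through (3,1): 4 − through (4,1): 1 + through (3,1)&(4,1): 1 → 16.
That gives 16 routes.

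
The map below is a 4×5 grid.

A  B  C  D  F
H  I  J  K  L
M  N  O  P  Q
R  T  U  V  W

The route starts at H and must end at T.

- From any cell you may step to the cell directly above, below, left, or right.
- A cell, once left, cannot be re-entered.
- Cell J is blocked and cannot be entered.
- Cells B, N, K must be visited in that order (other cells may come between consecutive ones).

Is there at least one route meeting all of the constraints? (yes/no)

yes

One route that works: H → A → B → I → N → O → P → K → L → Q → W → V → U → T.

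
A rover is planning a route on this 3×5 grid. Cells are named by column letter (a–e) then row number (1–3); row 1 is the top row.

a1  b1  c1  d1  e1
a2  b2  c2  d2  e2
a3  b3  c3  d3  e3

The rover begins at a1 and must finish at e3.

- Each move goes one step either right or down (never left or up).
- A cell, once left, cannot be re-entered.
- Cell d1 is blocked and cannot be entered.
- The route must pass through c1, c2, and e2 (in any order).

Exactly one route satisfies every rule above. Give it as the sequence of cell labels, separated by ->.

Moves only go right or down, so the column and row indices never decrease.
Route from a1: 2× right (reaching c1), down to c2, 2× right (reaching e2), down to e3 — 6 moves in all.
Check: all required cells visited.

a1 -> b1 -> c1 -> c2 -> d2 -> e2 -> e3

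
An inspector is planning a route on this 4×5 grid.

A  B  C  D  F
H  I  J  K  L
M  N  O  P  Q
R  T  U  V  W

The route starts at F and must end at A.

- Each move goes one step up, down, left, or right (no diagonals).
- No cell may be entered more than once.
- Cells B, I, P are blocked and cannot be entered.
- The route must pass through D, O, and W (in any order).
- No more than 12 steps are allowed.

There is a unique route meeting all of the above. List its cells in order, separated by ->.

F -> D -> K -> L -> Q -> W -> V -> U -> O -> N -> M -> H -> A

Any route must reach D, O, and W and still end at A within 12 moves, so the order of the required stops is forced.
Route from F: left to D, down to K, right to L, 2× down (reaching W), 2× left (reaching U), up to O, 2× left (reaching M), 2× up (reaching A) — 12 moves in all.
Check: all required cells visited; 12 ≤ 12 moves.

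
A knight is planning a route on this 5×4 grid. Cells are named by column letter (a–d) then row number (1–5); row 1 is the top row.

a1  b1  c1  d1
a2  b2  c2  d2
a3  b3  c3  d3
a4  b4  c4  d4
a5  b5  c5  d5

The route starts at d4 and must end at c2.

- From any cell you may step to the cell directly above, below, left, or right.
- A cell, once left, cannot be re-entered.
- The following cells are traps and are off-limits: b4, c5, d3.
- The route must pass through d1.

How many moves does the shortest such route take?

9

Any route passes through d1 somewhere between d4 and c2. Summing Manhattan distances along the two legs (d4 → d1 → c2) gives a lower bound of 3 + 2 = 5 moves.
That bound ignores the blocked cells. Measuring each leg by the fewest moves that actually steer around them (d4→d1: 5; d1→c2: 2) raises the lower bound to 7.
The shortest route satisfying every rule uses 9 moves: d4 → c4 → c3 → b3 → b2 → b1 → c1 → d1 → d2 → c2.
The no-revisit rule (legs can't share cells) pushes the minimum above the 7-move bound; an exhaustive check rules out every length from 7 to 8, leaving 9 as the minimum.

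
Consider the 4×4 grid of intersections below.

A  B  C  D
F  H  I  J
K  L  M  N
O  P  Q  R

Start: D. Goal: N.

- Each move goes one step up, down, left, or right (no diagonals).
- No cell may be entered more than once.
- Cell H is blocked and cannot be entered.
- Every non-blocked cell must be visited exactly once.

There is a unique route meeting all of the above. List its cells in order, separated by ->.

Need to visit all 15 open cells exactly once, starting at D and ending at N.
Cell B has only two open neighbours (A and C), so the path must pass straight through it: one of those is the cell it's entered from and the other is where it exits.
Route from D: down to J, left to I, up to C, 2× left (reaching A), 3× down (reaching O), right to P, up to L, right to M, down to Q, right to R, up to N — 14 moves in all.
Check: all 15 open cells covered.

D -> J -> I -> C -> B -> A -> F -> K -> O -> P -> L -> M -> Q -> R -> N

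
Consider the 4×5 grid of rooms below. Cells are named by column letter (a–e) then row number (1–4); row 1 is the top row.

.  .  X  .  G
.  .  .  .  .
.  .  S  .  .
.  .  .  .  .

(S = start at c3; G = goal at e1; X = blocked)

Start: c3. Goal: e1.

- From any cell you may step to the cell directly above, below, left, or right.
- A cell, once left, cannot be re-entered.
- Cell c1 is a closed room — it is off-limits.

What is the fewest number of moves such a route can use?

The Manhattan distance from c3 to e1 is |3−1| + |3−5| = 4, so at least 4 moves are needed.
A route of 4 moves achieves this: c3 → c2 → d2 → d1 → e1.
Since 4 matches the lower bound, it is optimal.

4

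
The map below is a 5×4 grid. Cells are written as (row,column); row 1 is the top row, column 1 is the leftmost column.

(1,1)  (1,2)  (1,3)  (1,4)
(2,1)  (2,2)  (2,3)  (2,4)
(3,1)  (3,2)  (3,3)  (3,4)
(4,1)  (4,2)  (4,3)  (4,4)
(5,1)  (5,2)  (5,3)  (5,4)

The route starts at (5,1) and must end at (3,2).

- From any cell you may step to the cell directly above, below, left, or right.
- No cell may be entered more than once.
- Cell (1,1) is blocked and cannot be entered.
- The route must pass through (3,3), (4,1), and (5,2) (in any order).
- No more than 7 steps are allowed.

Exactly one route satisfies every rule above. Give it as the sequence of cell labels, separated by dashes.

Any route must reach (3,3), (4,1), and (5,2) and still end at (3,2) within 7 moves, so the order of the required stops is forced.
Route from (5,1): up 1 to (4,1), right 1 to (4,2), down 1 to (5,2), right 1 to (5,3), up 2 to (3,3), left 1 to (3,2) — 7 moves in all.
Check: all required cells visited; 7 ≤ 7 moves.

(5,1) - (4,1) - (4,2) - (5,2) - (5,3) - (4,3) - (3,3) - (3,2)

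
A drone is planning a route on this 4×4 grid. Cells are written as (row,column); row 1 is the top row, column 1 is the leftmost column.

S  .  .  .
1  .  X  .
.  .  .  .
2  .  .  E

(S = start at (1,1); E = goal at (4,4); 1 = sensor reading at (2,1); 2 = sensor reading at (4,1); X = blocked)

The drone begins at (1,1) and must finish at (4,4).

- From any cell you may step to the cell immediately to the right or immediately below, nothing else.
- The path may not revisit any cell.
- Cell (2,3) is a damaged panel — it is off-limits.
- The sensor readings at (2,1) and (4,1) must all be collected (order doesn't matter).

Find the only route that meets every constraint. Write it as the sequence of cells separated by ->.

Moves only go right or down, so the column and row indices never decrease.
Route from (1,1): down 3 to (4,1), right 3 to (4,4) — 6 moves in all.
Check: all required cells visited.

(1,1) -> (2,1) -> (3,1) -> (4,1) -> (4,2) -> (4,3) -> (4,4)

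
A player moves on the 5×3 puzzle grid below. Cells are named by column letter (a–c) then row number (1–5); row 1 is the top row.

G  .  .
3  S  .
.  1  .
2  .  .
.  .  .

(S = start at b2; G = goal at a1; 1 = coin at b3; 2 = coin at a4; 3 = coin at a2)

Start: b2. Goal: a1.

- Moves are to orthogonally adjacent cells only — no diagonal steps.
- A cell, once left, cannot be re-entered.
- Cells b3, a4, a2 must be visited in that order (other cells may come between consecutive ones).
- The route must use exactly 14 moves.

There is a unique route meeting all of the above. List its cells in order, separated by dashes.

The waypoints must appear in the order b3, a4, a2, with no cell reused.
Route from b2: up 1 to b1, right 1 to c1, down 2 to c3, left 1 to b3, down 1 to b4, right 1 to c4, down 1 to c5, left 2 to a5, up 4 to a1 — 14 moves in all.
Check: order respected (1 at step 5, 2 at step 11, 3 at step 13); 14 moves as required.

b2 - b1 - c1 - c2 - c3 - b3 - b4 - c4 - c5 - b5 - a5 - a4 - a3 - a2 - a1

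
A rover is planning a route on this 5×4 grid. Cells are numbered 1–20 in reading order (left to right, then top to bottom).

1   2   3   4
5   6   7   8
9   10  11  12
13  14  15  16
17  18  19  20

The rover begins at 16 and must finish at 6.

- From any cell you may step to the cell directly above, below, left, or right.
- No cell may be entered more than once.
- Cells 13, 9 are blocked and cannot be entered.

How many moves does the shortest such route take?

The Manhattan distance from 16 to 6 is |4−2| + |4−2| = 4, so at least 4 moves are needed.
A route of 4 moves achieves this: 16 → 12 → 8 → 7 → 6.
Since 4 matches the lower bound, it is optimal.

4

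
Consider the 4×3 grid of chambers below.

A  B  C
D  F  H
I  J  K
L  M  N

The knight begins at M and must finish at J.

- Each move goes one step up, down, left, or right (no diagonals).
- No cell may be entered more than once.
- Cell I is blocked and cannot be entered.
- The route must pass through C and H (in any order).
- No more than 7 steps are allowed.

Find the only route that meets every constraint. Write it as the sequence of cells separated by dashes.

M - N - K - H - C - B - F - J

The 7-move cap with required stops at C, H leaves no slack for detours.
Route from M: right to N, 3× up (reaching C), left to B, 2× down (reaching J) — 7 moves in all.
Check: all required cells visited; 7 ≤ 7 moves.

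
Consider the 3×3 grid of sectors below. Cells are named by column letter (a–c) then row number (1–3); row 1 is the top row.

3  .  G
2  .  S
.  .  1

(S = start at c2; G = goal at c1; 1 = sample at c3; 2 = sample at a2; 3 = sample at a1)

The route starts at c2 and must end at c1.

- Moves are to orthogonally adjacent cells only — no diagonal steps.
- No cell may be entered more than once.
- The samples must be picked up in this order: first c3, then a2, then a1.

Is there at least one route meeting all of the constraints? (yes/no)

yes

One route that works: c2 → c3 → b3 → b2 → a2 → a1 → b1 → c1.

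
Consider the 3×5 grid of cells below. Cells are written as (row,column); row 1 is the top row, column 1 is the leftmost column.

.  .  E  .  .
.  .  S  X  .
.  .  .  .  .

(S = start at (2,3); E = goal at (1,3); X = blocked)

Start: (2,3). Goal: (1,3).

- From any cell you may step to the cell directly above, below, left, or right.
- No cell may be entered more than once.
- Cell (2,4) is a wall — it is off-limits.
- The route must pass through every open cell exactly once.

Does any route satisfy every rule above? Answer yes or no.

One route that works: (2,3) → (2,2) → (1,2) → (1,1) → (2,1) → (3,1) → (3,2) → (3,3) → (3,4) → (3,5) → (2,5) → (1,5) → (1,4) → (1,3).

yes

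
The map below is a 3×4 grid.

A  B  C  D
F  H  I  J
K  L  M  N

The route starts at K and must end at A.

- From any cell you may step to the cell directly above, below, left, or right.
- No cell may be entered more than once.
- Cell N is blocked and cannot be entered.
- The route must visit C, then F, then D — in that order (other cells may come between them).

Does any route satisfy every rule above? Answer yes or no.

no

Ignoring the required order, 3 revisit-free routes from K to A pass through all of C, F, and D; the waypoint orders that occur are F → D → C (2); D → C → F (1) — never C → F → D.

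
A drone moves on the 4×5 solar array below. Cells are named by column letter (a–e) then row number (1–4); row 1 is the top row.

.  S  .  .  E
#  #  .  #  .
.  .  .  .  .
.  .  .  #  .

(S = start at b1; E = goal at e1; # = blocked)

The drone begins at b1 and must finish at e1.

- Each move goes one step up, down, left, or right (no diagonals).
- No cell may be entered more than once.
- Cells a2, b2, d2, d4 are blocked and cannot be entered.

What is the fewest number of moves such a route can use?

The Manhattan distance from b1 to e1 is |1−1| + |2−5| = 3, so at least 3 moves are needed.
A route of 3 moves achieves this: b1 → c1 → d1 → e1.
Since 3 matches the lower bound, it is optimal.

3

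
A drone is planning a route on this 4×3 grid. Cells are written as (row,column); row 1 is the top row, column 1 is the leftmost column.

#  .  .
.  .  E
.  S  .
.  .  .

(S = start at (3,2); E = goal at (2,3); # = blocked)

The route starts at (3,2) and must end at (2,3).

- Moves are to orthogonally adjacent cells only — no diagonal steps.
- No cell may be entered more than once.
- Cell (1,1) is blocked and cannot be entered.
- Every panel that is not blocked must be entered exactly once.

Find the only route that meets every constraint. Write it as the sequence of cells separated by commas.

Need to visit all 11 open cells exactly once, starting at (3,2) and ending at (2,3).
Route from (3,2): right 1 to (3,3), down 1 to (4,3), left 2 to (4,1), up 2 to (2,1), right 1 to (2,2), up 1 to (1,2), right 1 to (1,3), down 1 to (2,3) — 10 moves in all.
Check: all 11 open cells covered.

(3,2), (3,3), (4,3), (4,2), (4,1), (3,1), (2,1), (2,2), (1,2), (1,3), (2,3)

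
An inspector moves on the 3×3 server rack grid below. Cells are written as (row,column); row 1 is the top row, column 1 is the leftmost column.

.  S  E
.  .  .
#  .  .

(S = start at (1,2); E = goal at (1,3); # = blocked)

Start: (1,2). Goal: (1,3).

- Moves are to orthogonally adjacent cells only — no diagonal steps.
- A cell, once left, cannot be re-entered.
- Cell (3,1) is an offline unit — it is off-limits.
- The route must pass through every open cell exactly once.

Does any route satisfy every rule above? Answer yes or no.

One route that works: (1,2) → (1,1) → (2,1) → (2,2) → (3,2) → (3,3) → (2,3) → (1,3).

yes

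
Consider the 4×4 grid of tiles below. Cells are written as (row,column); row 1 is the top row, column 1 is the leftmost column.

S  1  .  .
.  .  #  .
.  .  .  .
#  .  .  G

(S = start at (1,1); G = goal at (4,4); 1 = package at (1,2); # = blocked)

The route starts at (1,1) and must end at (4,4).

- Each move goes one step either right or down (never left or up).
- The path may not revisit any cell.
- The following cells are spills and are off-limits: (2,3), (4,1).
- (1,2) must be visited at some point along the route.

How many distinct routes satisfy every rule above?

A right/down-only route from (1,1) to (4,4) makes exactly 3 down-moves and 3 right-moves in some order.
With no other constraints that would be C(6,3) = 20 routes.
Split at (1,2) and multiply the segment counts (each segment already excludes blocked cells): (1,1)→(1,2): 1; (1,2)→(4,4): 4; product = 4.
That gives 4 routes.

4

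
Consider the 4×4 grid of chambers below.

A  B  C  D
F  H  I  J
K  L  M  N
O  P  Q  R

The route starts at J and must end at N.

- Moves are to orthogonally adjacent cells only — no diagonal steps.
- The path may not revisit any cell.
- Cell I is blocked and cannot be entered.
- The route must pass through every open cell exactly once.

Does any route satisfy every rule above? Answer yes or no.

no

Colour the cells like a checkerboard: each orthogonal step flips colour, so a Hamiltonian route alternates colours. Here there are 8 cells of one colour and 7 of the other, with start on the opposite colour to the goal — the counts and endpoints can't be arranged into an alternating sequence of length 15, so no Hamiltonian route exists.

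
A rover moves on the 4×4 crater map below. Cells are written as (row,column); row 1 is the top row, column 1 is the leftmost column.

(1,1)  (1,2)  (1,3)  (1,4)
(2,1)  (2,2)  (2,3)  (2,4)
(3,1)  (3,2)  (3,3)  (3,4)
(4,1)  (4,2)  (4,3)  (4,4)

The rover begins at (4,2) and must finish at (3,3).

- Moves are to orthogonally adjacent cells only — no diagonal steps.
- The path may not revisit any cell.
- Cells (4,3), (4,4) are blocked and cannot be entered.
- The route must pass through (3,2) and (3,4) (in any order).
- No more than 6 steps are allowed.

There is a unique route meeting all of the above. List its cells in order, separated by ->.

The 6-move cap with required stops at (3,2), (3,4) leaves no slack for detours.
Route from (4,2): up 2 to (2,2), right 2 to (2,4), down 1 to (3,4), left 1 to (3,3) — 6 moves in all.
Check: all required cells visited; 6 ≤ 6 moves.

(4,2) -> (3,2) -> (2,2) -> (2,3) -> (2,4) -> (3,4) -> (3,3)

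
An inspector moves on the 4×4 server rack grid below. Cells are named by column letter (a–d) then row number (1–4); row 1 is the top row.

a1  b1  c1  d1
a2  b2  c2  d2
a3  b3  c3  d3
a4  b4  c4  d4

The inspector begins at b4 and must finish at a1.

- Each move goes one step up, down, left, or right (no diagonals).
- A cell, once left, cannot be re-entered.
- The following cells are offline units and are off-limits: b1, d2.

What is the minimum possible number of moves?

The Manhattan distance from b4 to a1 is |4−1| + |2−1| = 4, so at least 4 moves are needed.
A route of 4 moves achieves this: b4 → b3 → b2 → a2 → a1.
Since 4 matches the lower bound, it is optimal.

4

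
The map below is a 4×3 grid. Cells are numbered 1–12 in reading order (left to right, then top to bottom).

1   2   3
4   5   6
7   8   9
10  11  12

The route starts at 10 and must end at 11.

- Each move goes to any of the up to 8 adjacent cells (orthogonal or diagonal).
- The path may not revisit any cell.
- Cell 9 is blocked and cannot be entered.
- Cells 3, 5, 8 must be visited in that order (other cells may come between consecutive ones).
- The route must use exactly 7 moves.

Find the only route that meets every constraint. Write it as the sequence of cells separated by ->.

10 -> 7 -> 4 -> 2 -> 3 -> 5 -> 8 -> 11

The waypoints must appear in the order 3, 5, 8, with no cell reused.
Route from 10: up 2 to 4, up-right 1 to 2, right 1 to 3, down-left 1 to 5, down 2 to 11 — 7 moves in all.
Check: order respected (3 at step 4, 5 at step 5, 8 at step 6); 7 moves as required.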